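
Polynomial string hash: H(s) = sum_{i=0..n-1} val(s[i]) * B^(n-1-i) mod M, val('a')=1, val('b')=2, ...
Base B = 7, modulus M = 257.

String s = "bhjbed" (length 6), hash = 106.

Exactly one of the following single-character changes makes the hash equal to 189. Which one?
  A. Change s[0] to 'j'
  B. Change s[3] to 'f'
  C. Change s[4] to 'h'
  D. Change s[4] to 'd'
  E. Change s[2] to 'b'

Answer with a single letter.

Option A: s[0]='b'->'j', delta=(10-2)*7^5 mod 257 = 45, hash=106+45 mod 257 = 151
Option B: s[3]='b'->'f', delta=(6-2)*7^2 mod 257 = 196, hash=106+196 mod 257 = 45
Option C: s[4]='e'->'h', delta=(8-5)*7^1 mod 257 = 21, hash=106+21 mod 257 = 127
Option D: s[4]='e'->'d', delta=(4-5)*7^1 mod 257 = 250, hash=106+250 mod 257 = 99
Option E: s[2]='j'->'b', delta=(2-10)*7^3 mod 257 = 83, hash=106+83 mod 257 = 189 <-- target

Answer: E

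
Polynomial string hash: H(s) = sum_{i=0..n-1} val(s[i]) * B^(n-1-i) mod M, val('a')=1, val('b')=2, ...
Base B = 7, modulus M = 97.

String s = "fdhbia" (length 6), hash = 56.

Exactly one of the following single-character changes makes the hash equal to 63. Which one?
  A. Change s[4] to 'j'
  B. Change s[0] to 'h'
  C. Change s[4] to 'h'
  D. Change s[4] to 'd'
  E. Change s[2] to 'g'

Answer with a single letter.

Option A: s[4]='i'->'j', delta=(10-9)*7^1 mod 97 = 7, hash=56+7 mod 97 = 63 <-- target
Option B: s[0]='f'->'h', delta=(8-6)*7^5 mod 97 = 52, hash=56+52 mod 97 = 11
Option C: s[4]='i'->'h', delta=(8-9)*7^1 mod 97 = 90, hash=56+90 mod 97 = 49
Option D: s[4]='i'->'d', delta=(4-9)*7^1 mod 97 = 62, hash=56+62 mod 97 = 21
Option E: s[2]='h'->'g', delta=(7-8)*7^3 mod 97 = 45, hash=56+45 mod 97 = 4

Answer: A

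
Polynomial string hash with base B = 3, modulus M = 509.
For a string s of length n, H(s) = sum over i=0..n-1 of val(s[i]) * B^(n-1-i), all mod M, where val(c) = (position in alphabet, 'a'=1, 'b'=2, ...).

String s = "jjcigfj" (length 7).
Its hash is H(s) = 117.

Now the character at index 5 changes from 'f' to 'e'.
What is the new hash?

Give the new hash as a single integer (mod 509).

Answer: 114

Derivation:
val('f') = 6, val('e') = 5
Position k = 5, exponent = n-1-k = 1
B^1 mod M = 3^1 mod 509 = 3
Delta = (5 - 6) * 3 mod 509 = 506
New hash = (117 + 506) mod 509 = 114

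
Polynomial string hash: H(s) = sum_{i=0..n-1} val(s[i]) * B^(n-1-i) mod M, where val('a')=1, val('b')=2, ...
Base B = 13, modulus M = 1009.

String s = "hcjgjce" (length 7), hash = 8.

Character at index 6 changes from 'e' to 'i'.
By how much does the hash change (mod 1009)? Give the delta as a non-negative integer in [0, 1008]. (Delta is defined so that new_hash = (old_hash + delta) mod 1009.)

Delta formula: (val(new) - val(old)) * B^(n-1-k) mod M
  val('i') - val('e') = 9 - 5 = 4
  B^(n-1-k) = 13^0 mod 1009 = 1
  Delta = 4 * 1 mod 1009 = 4

Answer: 4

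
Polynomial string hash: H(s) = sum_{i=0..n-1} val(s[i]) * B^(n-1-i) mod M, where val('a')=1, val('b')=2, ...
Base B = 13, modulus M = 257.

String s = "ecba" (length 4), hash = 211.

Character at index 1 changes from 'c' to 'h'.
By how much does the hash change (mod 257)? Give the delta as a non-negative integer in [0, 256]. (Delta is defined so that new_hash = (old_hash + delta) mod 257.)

Delta formula: (val(new) - val(old)) * B^(n-1-k) mod M
  val('h') - val('c') = 8 - 3 = 5
  B^(n-1-k) = 13^2 mod 257 = 169
  Delta = 5 * 169 mod 257 = 74

Answer: 74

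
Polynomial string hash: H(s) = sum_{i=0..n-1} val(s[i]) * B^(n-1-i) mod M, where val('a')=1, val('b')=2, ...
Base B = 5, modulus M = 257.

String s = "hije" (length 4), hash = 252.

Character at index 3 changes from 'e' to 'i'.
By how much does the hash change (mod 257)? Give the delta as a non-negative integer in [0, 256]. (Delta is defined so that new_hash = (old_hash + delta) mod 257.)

Delta formula: (val(new) - val(old)) * B^(n-1-k) mod M
  val('i') - val('e') = 9 - 5 = 4
  B^(n-1-k) = 5^0 mod 257 = 1
  Delta = 4 * 1 mod 257 = 4

Answer: 4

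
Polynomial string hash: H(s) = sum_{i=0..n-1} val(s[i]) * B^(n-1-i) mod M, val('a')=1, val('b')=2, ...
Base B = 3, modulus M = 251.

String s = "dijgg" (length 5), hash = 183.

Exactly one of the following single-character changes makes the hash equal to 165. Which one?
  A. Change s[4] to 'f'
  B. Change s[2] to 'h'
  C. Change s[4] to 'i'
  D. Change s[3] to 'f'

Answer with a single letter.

Answer: B

Derivation:
Option A: s[4]='g'->'f', delta=(6-7)*3^0 mod 251 = 250, hash=183+250 mod 251 = 182
Option B: s[2]='j'->'h', delta=(8-10)*3^2 mod 251 = 233, hash=183+233 mod 251 = 165 <-- target
Option C: s[4]='g'->'i', delta=(9-7)*3^0 mod 251 = 2, hash=183+2 mod 251 = 185
Option D: s[3]='g'->'f', delta=(6-7)*3^1 mod 251 = 248, hash=183+248 mod 251 = 180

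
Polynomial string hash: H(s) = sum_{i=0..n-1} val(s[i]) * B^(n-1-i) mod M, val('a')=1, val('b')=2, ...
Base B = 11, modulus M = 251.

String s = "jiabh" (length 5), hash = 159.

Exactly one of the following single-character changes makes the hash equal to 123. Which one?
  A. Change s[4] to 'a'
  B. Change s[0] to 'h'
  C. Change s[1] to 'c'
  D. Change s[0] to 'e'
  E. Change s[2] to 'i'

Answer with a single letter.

Answer: E

Derivation:
Option A: s[4]='h'->'a', delta=(1-8)*11^0 mod 251 = 244, hash=159+244 mod 251 = 152
Option B: s[0]='j'->'h', delta=(8-10)*11^4 mod 251 = 85, hash=159+85 mod 251 = 244
Option C: s[1]='i'->'c', delta=(3-9)*11^3 mod 251 = 46, hash=159+46 mod 251 = 205
Option D: s[0]='j'->'e', delta=(5-10)*11^4 mod 251 = 87, hash=159+87 mod 251 = 246
Option E: s[2]='a'->'i', delta=(9-1)*11^2 mod 251 = 215, hash=159+215 mod 251 = 123 <-- target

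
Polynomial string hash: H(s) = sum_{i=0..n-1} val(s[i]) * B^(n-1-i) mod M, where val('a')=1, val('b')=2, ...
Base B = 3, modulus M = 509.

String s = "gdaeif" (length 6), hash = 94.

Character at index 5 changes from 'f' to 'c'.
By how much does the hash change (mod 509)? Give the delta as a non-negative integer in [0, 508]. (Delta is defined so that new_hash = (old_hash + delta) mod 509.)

Delta formula: (val(new) - val(old)) * B^(n-1-k) mod M
  val('c') - val('f') = 3 - 6 = -3
  B^(n-1-k) = 3^0 mod 509 = 1
  Delta = -3 * 1 mod 509 = 506

Answer: 506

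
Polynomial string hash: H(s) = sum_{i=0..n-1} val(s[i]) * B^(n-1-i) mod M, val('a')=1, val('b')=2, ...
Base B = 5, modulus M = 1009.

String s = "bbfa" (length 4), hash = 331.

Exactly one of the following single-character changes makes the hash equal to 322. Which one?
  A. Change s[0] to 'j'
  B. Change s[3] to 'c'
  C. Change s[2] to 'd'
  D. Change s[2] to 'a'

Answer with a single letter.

Answer: A

Derivation:
Option A: s[0]='b'->'j', delta=(10-2)*5^3 mod 1009 = 1000, hash=331+1000 mod 1009 = 322 <-- target
Option B: s[3]='a'->'c', delta=(3-1)*5^0 mod 1009 = 2, hash=331+2 mod 1009 = 333
Option C: s[2]='f'->'d', delta=(4-6)*5^1 mod 1009 = 999, hash=331+999 mod 1009 = 321
Option D: s[2]='f'->'a', delta=(1-6)*5^1 mod 1009 = 984, hash=331+984 mod 1009 = 306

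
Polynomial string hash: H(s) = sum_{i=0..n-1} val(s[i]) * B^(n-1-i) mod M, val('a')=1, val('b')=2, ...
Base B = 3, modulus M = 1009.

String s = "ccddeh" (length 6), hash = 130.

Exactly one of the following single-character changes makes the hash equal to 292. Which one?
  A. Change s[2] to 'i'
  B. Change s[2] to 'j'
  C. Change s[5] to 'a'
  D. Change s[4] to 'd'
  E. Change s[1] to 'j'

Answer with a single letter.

Answer: B

Derivation:
Option A: s[2]='d'->'i', delta=(9-4)*3^3 mod 1009 = 135, hash=130+135 mod 1009 = 265
Option B: s[2]='d'->'j', delta=(10-4)*3^3 mod 1009 = 162, hash=130+162 mod 1009 = 292 <-- target
Option C: s[5]='h'->'a', delta=(1-8)*3^0 mod 1009 = 1002, hash=130+1002 mod 1009 = 123
Option D: s[4]='e'->'d', delta=(4-5)*3^1 mod 1009 = 1006, hash=130+1006 mod 1009 = 127
Option E: s[1]='c'->'j', delta=(10-3)*3^4 mod 1009 = 567, hash=130+567 mod 1009 = 697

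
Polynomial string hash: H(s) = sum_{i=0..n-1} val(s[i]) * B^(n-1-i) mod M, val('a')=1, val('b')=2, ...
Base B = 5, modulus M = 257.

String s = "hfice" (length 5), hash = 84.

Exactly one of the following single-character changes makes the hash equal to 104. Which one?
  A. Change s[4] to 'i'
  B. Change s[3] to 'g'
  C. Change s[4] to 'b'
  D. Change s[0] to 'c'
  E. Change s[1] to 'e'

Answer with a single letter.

Answer: B

Derivation:
Option A: s[4]='e'->'i', delta=(9-5)*5^0 mod 257 = 4, hash=84+4 mod 257 = 88
Option B: s[3]='c'->'g', delta=(7-3)*5^1 mod 257 = 20, hash=84+20 mod 257 = 104 <-- target
Option C: s[4]='e'->'b', delta=(2-5)*5^0 mod 257 = 254, hash=84+254 mod 257 = 81
Option D: s[0]='h'->'c', delta=(3-8)*5^4 mod 257 = 216, hash=84+216 mod 257 = 43
Option E: s[1]='f'->'e', delta=(5-6)*5^3 mod 257 = 132, hash=84+132 mod 257 = 216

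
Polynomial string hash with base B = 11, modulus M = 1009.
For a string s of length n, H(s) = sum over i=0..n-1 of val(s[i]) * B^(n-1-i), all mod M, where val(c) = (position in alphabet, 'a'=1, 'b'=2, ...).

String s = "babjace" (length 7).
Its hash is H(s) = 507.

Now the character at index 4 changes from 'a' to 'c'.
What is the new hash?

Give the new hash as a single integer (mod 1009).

val('a') = 1, val('c') = 3
Position k = 4, exponent = n-1-k = 2
B^2 mod M = 11^2 mod 1009 = 121
Delta = (3 - 1) * 121 mod 1009 = 242
New hash = (507 + 242) mod 1009 = 749

Answer: 749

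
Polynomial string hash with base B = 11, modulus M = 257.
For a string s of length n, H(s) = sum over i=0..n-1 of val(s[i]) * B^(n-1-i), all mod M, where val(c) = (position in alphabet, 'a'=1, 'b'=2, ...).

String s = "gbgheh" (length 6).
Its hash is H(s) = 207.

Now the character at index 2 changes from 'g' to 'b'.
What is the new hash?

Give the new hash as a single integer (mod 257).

Answer: 234

Derivation:
val('g') = 7, val('b') = 2
Position k = 2, exponent = n-1-k = 3
B^3 mod M = 11^3 mod 257 = 46
Delta = (2 - 7) * 46 mod 257 = 27
New hash = (207 + 27) mod 257 = 234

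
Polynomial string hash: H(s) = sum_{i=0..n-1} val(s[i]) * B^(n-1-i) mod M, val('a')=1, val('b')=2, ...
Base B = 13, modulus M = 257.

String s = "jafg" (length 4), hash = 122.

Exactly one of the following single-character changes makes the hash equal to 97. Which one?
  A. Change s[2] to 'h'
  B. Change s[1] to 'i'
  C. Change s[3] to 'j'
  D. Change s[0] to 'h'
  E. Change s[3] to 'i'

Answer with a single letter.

Answer: D

Derivation:
Option A: s[2]='f'->'h', delta=(8-6)*13^1 mod 257 = 26, hash=122+26 mod 257 = 148
Option B: s[1]='a'->'i', delta=(9-1)*13^2 mod 257 = 67, hash=122+67 mod 257 = 189
Option C: s[3]='g'->'j', delta=(10-7)*13^0 mod 257 = 3, hash=122+3 mod 257 = 125
Option D: s[0]='j'->'h', delta=(8-10)*13^3 mod 257 = 232, hash=122+232 mod 257 = 97 <-- target
Option E: s[3]='g'->'i', delta=(9-7)*13^0 mod 257 = 2, hash=122+2 mod 257 = 124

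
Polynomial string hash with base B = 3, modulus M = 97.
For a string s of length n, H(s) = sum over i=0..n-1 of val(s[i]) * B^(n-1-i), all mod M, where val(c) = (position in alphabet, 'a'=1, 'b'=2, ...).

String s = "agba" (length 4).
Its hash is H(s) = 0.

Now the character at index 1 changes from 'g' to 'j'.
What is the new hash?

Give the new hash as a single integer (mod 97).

val('g') = 7, val('j') = 10
Position k = 1, exponent = n-1-k = 2
B^2 mod M = 3^2 mod 97 = 9
Delta = (10 - 7) * 9 mod 97 = 27
New hash = (0 + 27) mod 97 = 27

Answer: 27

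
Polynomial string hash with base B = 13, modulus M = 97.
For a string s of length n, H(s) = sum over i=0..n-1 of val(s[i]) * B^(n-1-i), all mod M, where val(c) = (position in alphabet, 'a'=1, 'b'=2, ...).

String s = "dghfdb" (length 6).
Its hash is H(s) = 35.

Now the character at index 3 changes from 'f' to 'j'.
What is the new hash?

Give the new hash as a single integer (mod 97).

val('f') = 6, val('j') = 10
Position k = 3, exponent = n-1-k = 2
B^2 mod M = 13^2 mod 97 = 72
Delta = (10 - 6) * 72 mod 97 = 94
New hash = (35 + 94) mod 97 = 32

Answer: 32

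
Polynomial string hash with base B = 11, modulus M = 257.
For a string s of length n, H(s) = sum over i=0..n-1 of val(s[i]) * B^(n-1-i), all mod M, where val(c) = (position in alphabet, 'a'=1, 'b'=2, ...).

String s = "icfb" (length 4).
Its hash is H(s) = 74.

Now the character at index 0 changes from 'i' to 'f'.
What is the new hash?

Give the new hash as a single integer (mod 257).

Answer: 193

Derivation:
val('i') = 9, val('f') = 6
Position k = 0, exponent = n-1-k = 3
B^3 mod M = 11^3 mod 257 = 46
Delta = (6 - 9) * 46 mod 257 = 119
New hash = (74 + 119) mod 257 = 193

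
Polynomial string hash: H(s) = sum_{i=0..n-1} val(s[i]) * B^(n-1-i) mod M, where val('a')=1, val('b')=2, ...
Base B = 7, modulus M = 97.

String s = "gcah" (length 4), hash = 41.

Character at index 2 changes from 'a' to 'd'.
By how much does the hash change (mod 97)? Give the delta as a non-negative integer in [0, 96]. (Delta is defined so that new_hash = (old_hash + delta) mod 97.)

Delta formula: (val(new) - val(old)) * B^(n-1-k) mod M
  val('d') - val('a') = 4 - 1 = 3
  B^(n-1-k) = 7^1 mod 97 = 7
  Delta = 3 * 7 mod 97 = 21

Answer: 21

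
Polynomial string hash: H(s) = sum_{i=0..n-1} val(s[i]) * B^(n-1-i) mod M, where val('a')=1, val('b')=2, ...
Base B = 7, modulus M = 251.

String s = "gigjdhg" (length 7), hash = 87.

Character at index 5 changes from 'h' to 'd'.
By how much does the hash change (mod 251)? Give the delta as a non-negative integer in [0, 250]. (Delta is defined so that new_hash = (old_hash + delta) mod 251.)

Answer: 223

Derivation:
Delta formula: (val(new) - val(old)) * B^(n-1-k) mod M
  val('d') - val('h') = 4 - 8 = -4
  B^(n-1-k) = 7^1 mod 251 = 7
  Delta = -4 * 7 mod 251 = 223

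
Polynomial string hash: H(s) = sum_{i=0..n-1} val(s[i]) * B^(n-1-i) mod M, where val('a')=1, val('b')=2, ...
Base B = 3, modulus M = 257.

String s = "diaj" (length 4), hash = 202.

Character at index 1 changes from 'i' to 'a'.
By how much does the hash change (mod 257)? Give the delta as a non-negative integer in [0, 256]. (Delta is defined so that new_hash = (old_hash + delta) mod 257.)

Answer: 185

Derivation:
Delta formula: (val(new) - val(old)) * B^(n-1-k) mod M
  val('a') - val('i') = 1 - 9 = -8
  B^(n-1-k) = 3^2 mod 257 = 9
  Delta = -8 * 9 mod 257 = 185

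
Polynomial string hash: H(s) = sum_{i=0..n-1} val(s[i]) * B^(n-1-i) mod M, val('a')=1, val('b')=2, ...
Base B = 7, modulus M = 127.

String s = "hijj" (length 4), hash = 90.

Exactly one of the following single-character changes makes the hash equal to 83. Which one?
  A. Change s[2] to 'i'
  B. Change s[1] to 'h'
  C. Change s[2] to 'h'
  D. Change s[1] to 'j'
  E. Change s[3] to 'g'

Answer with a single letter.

Option A: s[2]='j'->'i', delta=(9-10)*7^1 mod 127 = 120, hash=90+120 mod 127 = 83 <-- target
Option B: s[1]='i'->'h', delta=(8-9)*7^2 mod 127 = 78, hash=90+78 mod 127 = 41
Option C: s[2]='j'->'h', delta=(8-10)*7^1 mod 127 = 113, hash=90+113 mod 127 = 76
Option D: s[1]='i'->'j', delta=(10-9)*7^2 mod 127 = 49, hash=90+49 mod 127 = 12
Option E: s[3]='j'->'g', delta=(7-10)*7^0 mod 127 = 124, hash=90+124 mod 127 = 87

Answer: A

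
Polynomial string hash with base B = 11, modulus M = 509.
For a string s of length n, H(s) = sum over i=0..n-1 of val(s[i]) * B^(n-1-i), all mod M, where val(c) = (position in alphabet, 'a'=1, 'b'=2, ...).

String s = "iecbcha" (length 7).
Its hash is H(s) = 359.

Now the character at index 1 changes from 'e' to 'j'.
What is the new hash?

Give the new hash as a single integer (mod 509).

Answer: 376

Derivation:
val('e') = 5, val('j') = 10
Position k = 1, exponent = n-1-k = 5
B^5 mod M = 11^5 mod 509 = 207
Delta = (10 - 5) * 207 mod 509 = 17
New hash = (359 + 17) mod 509 = 376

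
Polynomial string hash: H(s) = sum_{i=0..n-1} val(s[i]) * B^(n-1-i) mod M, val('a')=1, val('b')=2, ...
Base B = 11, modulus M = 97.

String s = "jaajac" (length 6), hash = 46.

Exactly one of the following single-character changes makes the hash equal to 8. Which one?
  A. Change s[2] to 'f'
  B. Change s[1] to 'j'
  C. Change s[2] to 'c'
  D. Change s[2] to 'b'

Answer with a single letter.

Option A: s[2]='a'->'f', delta=(6-1)*11^3 mod 97 = 59, hash=46+59 mod 97 = 8 <-- target
Option B: s[1]='a'->'j', delta=(10-1)*11^4 mod 97 = 43, hash=46+43 mod 97 = 89
Option C: s[2]='a'->'c', delta=(3-1)*11^3 mod 97 = 43, hash=46+43 mod 97 = 89
Option D: s[2]='a'->'b', delta=(2-1)*11^3 mod 97 = 70, hash=46+70 mod 97 = 19

Answer: A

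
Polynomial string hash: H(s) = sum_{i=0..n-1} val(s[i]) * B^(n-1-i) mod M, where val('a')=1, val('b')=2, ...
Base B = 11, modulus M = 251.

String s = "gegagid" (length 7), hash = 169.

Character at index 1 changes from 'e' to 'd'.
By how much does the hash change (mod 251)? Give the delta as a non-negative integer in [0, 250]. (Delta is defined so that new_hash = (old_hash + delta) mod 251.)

Answer: 91

Derivation:
Delta formula: (val(new) - val(old)) * B^(n-1-k) mod M
  val('d') - val('e') = 4 - 5 = -1
  B^(n-1-k) = 11^5 mod 251 = 160
  Delta = -1 * 160 mod 251 = 91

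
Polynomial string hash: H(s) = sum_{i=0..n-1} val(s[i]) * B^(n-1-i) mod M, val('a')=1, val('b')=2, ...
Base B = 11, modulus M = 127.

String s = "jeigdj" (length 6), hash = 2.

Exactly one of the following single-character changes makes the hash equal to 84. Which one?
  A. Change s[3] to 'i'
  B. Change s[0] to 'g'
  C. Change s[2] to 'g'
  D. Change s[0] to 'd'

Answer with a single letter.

Answer: B

Derivation:
Option A: s[3]='g'->'i', delta=(9-7)*11^2 mod 127 = 115, hash=2+115 mod 127 = 117
Option B: s[0]='j'->'g', delta=(7-10)*11^5 mod 127 = 82, hash=2+82 mod 127 = 84 <-- target
Option C: s[2]='i'->'g', delta=(7-9)*11^3 mod 127 = 5, hash=2+5 mod 127 = 7
Option D: s[0]='j'->'d', delta=(4-10)*11^5 mod 127 = 37, hash=2+37 mod 127 = 39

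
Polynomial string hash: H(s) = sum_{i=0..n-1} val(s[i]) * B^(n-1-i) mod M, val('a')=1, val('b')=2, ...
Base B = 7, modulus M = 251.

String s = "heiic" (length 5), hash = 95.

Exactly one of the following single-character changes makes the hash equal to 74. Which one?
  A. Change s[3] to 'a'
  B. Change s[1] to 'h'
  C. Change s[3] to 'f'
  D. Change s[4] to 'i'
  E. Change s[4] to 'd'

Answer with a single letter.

Answer: C

Derivation:
Option A: s[3]='i'->'a', delta=(1-9)*7^1 mod 251 = 195, hash=95+195 mod 251 = 39
Option B: s[1]='e'->'h', delta=(8-5)*7^3 mod 251 = 25, hash=95+25 mod 251 = 120
Option C: s[3]='i'->'f', delta=(6-9)*7^1 mod 251 = 230, hash=95+230 mod 251 = 74 <-- target
Option D: s[4]='c'->'i', delta=(9-3)*7^0 mod 251 = 6, hash=95+6 mod 251 = 101
Option E: s[4]='c'->'d', delta=(4-3)*7^0 mod 251 = 1, hash=95+1 mod 251 = 96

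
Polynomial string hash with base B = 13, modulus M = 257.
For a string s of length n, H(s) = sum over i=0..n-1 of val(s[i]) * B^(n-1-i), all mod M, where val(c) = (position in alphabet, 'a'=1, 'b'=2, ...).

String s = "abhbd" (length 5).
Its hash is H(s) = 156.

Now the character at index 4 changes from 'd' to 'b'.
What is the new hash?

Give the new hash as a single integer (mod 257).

val('d') = 4, val('b') = 2
Position k = 4, exponent = n-1-k = 0
B^0 mod M = 13^0 mod 257 = 1
Delta = (2 - 4) * 1 mod 257 = 255
New hash = (156 + 255) mod 257 = 154

Answer: 154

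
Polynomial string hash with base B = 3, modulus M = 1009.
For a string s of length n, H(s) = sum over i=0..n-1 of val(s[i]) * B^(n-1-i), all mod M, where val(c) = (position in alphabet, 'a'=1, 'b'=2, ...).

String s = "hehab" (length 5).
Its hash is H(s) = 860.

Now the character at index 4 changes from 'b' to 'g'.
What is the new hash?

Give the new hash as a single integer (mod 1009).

Answer: 865

Derivation:
val('b') = 2, val('g') = 7
Position k = 4, exponent = n-1-k = 0
B^0 mod M = 3^0 mod 1009 = 1
Delta = (7 - 2) * 1 mod 1009 = 5
New hash = (860 + 5) mod 1009 = 865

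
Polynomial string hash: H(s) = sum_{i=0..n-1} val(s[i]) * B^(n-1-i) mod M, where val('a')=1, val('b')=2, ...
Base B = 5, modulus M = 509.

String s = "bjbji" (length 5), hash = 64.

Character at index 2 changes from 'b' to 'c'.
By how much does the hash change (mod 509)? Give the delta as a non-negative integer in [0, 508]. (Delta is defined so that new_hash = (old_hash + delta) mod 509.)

Delta formula: (val(new) - val(old)) * B^(n-1-k) mod M
  val('c') - val('b') = 3 - 2 = 1
  B^(n-1-k) = 5^2 mod 509 = 25
  Delta = 1 * 25 mod 509 = 25

Answer: 25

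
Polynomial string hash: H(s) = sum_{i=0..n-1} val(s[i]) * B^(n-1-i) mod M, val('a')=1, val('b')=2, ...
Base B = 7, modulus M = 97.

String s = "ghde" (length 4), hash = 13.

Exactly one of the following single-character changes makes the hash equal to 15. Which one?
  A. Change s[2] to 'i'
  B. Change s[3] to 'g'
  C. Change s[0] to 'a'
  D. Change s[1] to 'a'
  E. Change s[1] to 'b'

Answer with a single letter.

Option A: s[2]='d'->'i', delta=(9-4)*7^1 mod 97 = 35, hash=13+35 mod 97 = 48
Option B: s[3]='e'->'g', delta=(7-5)*7^0 mod 97 = 2, hash=13+2 mod 97 = 15 <-- target
Option C: s[0]='g'->'a', delta=(1-7)*7^3 mod 97 = 76, hash=13+76 mod 97 = 89
Option D: s[1]='h'->'a', delta=(1-8)*7^2 mod 97 = 45, hash=13+45 mod 97 = 58
Option E: s[1]='h'->'b', delta=(2-8)*7^2 mod 97 = 94, hash=13+94 mod 97 = 10

Answer: B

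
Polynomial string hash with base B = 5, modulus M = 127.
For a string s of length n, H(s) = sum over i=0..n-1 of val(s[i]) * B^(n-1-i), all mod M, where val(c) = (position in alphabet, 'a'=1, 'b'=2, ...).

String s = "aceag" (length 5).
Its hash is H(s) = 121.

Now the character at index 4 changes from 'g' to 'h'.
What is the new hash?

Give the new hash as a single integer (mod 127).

val('g') = 7, val('h') = 8
Position k = 4, exponent = n-1-k = 0
B^0 mod M = 5^0 mod 127 = 1
Delta = (8 - 7) * 1 mod 127 = 1
New hash = (121 + 1) mod 127 = 122

Answer: 122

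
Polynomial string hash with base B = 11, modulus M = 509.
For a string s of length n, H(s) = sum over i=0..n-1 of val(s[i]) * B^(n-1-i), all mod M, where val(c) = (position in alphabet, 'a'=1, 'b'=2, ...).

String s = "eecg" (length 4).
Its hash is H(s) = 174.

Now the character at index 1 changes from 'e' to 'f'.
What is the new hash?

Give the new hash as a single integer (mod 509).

val('e') = 5, val('f') = 6
Position k = 1, exponent = n-1-k = 2
B^2 mod M = 11^2 mod 509 = 121
Delta = (6 - 5) * 121 mod 509 = 121
New hash = (174 + 121) mod 509 = 295

Answer: 295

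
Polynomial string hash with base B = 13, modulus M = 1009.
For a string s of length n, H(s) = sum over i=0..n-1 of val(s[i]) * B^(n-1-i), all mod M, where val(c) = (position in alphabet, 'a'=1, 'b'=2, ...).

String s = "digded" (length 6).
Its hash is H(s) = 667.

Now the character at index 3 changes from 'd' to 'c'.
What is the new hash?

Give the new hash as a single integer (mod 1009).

val('d') = 4, val('c') = 3
Position k = 3, exponent = n-1-k = 2
B^2 mod M = 13^2 mod 1009 = 169
Delta = (3 - 4) * 169 mod 1009 = 840
New hash = (667 + 840) mod 1009 = 498

Answer: 498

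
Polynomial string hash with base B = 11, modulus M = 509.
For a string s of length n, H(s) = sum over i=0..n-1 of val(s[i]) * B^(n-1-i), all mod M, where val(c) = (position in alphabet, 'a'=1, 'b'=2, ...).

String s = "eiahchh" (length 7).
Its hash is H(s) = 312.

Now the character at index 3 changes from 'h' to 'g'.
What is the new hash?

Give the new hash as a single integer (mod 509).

Answer: 508

Derivation:
val('h') = 8, val('g') = 7
Position k = 3, exponent = n-1-k = 3
B^3 mod M = 11^3 mod 509 = 313
Delta = (7 - 8) * 313 mod 509 = 196
New hash = (312 + 196) mod 509 = 508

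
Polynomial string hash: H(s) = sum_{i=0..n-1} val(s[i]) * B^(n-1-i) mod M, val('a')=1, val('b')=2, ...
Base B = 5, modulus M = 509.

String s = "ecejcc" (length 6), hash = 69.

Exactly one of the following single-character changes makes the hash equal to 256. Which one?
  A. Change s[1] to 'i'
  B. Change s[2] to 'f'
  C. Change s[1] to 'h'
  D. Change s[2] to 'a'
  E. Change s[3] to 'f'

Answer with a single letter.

Answer: A

Derivation:
Option A: s[1]='c'->'i', delta=(9-3)*5^4 mod 509 = 187, hash=69+187 mod 509 = 256 <-- target
Option B: s[2]='e'->'f', delta=(6-5)*5^3 mod 509 = 125, hash=69+125 mod 509 = 194
Option C: s[1]='c'->'h', delta=(8-3)*5^4 mod 509 = 71, hash=69+71 mod 509 = 140
Option D: s[2]='e'->'a', delta=(1-5)*5^3 mod 509 = 9, hash=69+9 mod 509 = 78
Option E: s[3]='j'->'f', delta=(6-10)*5^2 mod 509 = 409, hash=69+409 mod 509 = 478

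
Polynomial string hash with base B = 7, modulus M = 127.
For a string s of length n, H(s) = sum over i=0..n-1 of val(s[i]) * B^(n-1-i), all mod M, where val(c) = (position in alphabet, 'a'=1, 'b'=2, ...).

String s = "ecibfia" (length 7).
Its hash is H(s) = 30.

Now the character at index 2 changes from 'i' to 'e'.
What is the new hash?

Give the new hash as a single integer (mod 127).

val('i') = 9, val('e') = 5
Position k = 2, exponent = n-1-k = 4
B^4 mod M = 7^4 mod 127 = 115
Delta = (5 - 9) * 115 mod 127 = 48
New hash = (30 + 48) mod 127 = 78

Answer: 78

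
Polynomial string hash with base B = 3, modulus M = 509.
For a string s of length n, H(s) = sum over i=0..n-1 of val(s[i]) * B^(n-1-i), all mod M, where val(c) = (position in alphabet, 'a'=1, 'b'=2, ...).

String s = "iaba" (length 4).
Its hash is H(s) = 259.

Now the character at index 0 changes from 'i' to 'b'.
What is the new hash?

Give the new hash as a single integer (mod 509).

Answer: 70

Derivation:
val('i') = 9, val('b') = 2
Position k = 0, exponent = n-1-k = 3
B^3 mod M = 3^3 mod 509 = 27
Delta = (2 - 9) * 27 mod 509 = 320
New hash = (259 + 320) mod 509 = 70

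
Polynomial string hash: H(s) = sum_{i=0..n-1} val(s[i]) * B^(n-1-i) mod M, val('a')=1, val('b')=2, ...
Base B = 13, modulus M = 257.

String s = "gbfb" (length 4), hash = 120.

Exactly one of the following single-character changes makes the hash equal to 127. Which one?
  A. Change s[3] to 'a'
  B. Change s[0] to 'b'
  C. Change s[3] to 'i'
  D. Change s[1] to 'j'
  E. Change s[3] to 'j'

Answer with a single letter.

Answer: C

Derivation:
Option A: s[3]='b'->'a', delta=(1-2)*13^0 mod 257 = 256, hash=120+256 mod 257 = 119
Option B: s[0]='g'->'b', delta=(2-7)*13^3 mod 257 = 66, hash=120+66 mod 257 = 186
Option C: s[3]='b'->'i', delta=(9-2)*13^0 mod 257 = 7, hash=120+7 mod 257 = 127 <-- target
Option D: s[1]='b'->'j', delta=(10-2)*13^2 mod 257 = 67, hash=120+67 mod 257 = 187
Option E: s[3]='b'->'j', delta=(10-2)*13^0 mod 257 = 8, hash=120+8 mod 257 = 128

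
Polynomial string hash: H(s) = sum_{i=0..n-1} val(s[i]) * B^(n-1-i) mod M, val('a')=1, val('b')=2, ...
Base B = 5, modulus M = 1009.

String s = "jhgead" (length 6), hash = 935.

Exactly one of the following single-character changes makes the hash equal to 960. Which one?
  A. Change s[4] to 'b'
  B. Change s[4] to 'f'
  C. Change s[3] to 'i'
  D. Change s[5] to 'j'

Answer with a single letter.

Answer: B

Derivation:
Option A: s[4]='a'->'b', delta=(2-1)*5^1 mod 1009 = 5, hash=935+5 mod 1009 = 940
Option B: s[4]='a'->'f', delta=(6-1)*5^1 mod 1009 = 25, hash=935+25 mod 1009 = 960 <-- target
Option C: s[3]='e'->'i', delta=(9-5)*5^2 mod 1009 = 100, hash=935+100 mod 1009 = 26
Option D: s[5]='d'->'j', delta=(10-4)*5^0 mod 1009 = 6, hash=935+6 mod 1009 = 941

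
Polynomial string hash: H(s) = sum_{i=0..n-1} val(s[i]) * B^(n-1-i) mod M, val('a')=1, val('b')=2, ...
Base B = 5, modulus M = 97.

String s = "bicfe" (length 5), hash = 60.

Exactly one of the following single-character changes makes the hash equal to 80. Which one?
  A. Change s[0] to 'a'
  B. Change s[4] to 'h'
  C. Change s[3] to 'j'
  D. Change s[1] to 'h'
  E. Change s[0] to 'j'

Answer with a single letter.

Option A: s[0]='b'->'a', delta=(1-2)*5^4 mod 97 = 54, hash=60+54 mod 97 = 17
Option B: s[4]='e'->'h', delta=(8-5)*5^0 mod 97 = 3, hash=60+3 mod 97 = 63
Option C: s[3]='f'->'j', delta=(10-6)*5^1 mod 97 = 20, hash=60+20 mod 97 = 80 <-- target
Option D: s[1]='i'->'h', delta=(8-9)*5^3 mod 97 = 69, hash=60+69 mod 97 = 32
Option E: s[0]='b'->'j', delta=(10-2)*5^4 mod 97 = 53, hash=60+53 mod 97 = 16

Answer: C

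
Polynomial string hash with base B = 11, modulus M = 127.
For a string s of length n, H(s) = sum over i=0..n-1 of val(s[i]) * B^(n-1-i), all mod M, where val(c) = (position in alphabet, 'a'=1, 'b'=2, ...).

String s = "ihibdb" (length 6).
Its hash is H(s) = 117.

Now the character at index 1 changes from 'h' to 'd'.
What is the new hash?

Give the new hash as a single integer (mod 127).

val('h') = 8, val('d') = 4
Position k = 1, exponent = n-1-k = 4
B^4 mod M = 11^4 mod 127 = 36
Delta = (4 - 8) * 36 mod 127 = 110
New hash = (117 + 110) mod 127 = 100

Answer: 100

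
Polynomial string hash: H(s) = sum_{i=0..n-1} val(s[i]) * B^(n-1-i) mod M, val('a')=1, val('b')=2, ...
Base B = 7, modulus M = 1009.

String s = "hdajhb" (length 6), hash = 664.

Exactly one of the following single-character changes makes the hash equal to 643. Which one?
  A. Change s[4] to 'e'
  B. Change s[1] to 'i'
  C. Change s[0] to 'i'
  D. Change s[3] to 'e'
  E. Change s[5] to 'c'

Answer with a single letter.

Option A: s[4]='h'->'e', delta=(5-8)*7^1 mod 1009 = 988, hash=664+988 mod 1009 = 643 <-- target
Option B: s[1]='d'->'i', delta=(9-4)*7^4 mod 1009 = 906, hash=664+906 mod 1009 = 561
Option C: s[0]='h'->'i', delta=(9-8)*7^5 mod 1009 = 663, hash=664+663 mod 1009 = 318
Option D: s[3]='j'->'e', delta=(5-10)*7^2 mod 1009 = 764, hash=664+764 mod 1009 = 419
Option E: s[5]='b'->'c', delta=(3-2)*7^0 mod 1009 = 1, hash=664+1 mod 1009 = 665

Answer: A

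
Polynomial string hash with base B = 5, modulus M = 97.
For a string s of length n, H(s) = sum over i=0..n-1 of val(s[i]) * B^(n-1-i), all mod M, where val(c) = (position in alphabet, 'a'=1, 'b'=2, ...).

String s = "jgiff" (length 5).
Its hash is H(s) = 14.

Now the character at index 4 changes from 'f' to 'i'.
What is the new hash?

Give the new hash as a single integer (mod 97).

Answer: 17

Derivation:
val('f') = 6, val('i') = 9
Position k = 4, exponent = n-1-k = 0
B^0 mod M = 5^0 mod 97 = 1
Delta = (9 - 6) * 1 mod 97 = 3
New hash = (14 + 3) mod 97 = 17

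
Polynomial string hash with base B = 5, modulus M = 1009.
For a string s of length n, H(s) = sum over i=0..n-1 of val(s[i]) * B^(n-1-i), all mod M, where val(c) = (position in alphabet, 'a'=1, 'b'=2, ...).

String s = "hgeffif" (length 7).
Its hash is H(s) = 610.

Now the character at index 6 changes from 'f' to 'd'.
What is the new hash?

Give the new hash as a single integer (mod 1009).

val('f') = 6, val('d') = 4
Position k = 6, exponent = n-1-k = 0
B^0 mod M = 5^0 mod 1009 = 1
Delta = (4 - 6) * 1 mod 1009 = 1007
New hash = (610 + 1007) mod 1009 = 608

Answer: 608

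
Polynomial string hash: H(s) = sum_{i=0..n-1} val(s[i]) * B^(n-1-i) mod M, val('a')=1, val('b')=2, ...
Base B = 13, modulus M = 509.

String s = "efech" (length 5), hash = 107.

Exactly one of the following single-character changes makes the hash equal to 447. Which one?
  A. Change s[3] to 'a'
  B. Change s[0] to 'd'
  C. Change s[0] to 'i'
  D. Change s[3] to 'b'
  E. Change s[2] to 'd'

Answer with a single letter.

Option A: s[3]='c'->'a', delta=(1-3)*13^1 mod 509 = 483, hash=107+483 mod 509 = 81
Option B: s[0]='e'->'d', delta=(4-5)*13^4 mod 509 = 452, hash=107+452 mod 509 = 50
Option C: s[0]='e'->'i', delta=(9-5)*13^4 mod 509 = 228, hash=107+228 mod 509 = 335
Option D: s[3]='c'->'b', delta=(2-3)*13^1 mod 509 = 496, hash=107+496 mod 509 = 94
Option E: s[2]='e'->'d', delta=(4-5)*13^2 mod 509 = 340, hash=107+340 mod 509 = 447 <-- target

Answer: E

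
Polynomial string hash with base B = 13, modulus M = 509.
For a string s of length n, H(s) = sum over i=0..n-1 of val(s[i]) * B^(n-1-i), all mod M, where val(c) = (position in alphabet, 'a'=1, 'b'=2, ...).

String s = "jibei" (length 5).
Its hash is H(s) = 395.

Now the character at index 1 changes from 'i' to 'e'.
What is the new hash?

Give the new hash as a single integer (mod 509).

val('i') = 9, val('e') = 5
Position k = 1, exponent = n-1-k = 3
B^3 mod M = 13^3 mod 509 = 161
Delta = (5 - 9) * 161 mod 509 = 374
New hash = (395 + 374) mod 509 = 260

Answer: 260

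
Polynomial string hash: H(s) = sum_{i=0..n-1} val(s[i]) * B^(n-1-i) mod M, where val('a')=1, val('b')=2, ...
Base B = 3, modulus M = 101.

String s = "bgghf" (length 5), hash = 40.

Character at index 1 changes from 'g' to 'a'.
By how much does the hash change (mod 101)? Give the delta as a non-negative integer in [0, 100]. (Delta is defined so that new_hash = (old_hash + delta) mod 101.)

Delta formula: (val(new) - val(old)) * B^(n-1-k) mod M
  val('a') - val('g') = 1 - 7 = -6
  B^(n-1-k) = 3^3 mod 101 = 27
  Delta = -6 * 27 mod 101 = 40

Answer: 40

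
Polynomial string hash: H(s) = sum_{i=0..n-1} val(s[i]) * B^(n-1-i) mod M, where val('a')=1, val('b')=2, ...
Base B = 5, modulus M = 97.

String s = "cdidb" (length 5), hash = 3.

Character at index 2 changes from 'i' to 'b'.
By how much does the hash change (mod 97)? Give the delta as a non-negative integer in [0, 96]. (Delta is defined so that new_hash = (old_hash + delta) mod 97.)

Answer: 19

Derivation:
Delta formula: (val(new) - val(old)) * B^(n-1-k) mod M
  val('b') - val('i') = 2 - 9 = -7
  B^(n-1-k) = 5^2 mod 97 = 25
  Delta = -7 * 25 mod 97 = 19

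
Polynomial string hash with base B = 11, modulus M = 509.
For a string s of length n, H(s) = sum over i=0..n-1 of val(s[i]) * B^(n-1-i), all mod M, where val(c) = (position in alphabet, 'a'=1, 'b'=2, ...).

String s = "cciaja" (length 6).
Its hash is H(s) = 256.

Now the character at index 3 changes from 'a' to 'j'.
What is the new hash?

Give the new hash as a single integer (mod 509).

val('a') = 1, val('j') = 10
Position k = 3, exponent = n-1-k = 2
B^2 mod M = 11^2 mod 509 = 121
Delta = (10 - 1) * 121 mod 509 = 71
New hash = (256 + 71) mod 509 = 327

Answer: 327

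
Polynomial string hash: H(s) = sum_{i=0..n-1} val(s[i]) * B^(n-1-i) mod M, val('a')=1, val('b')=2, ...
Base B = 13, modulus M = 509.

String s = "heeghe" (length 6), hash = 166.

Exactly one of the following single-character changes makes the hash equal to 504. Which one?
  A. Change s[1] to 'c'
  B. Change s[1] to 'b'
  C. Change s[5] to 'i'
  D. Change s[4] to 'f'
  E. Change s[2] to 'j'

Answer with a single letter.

Option A: s[1]='e'->'c', delta=(3-5)*13^4 mod 509 = 395, hash=166+395 mod 509 = 52
Option B: s[1]='e'->'b', delta=(2-5)*13^4 mod 509 = 338, hash=166+338 mod 509 = 504 <-- target
Option C: s[5]='e'->'i', delta=(9-5)*13^0 mod 509 = 4, hash=166+4 mod 509 = 170
Option D: s[4]='h'->'f', delta=(6-8)*13^1 mod 509 = 483, hash=166+483 mod 509 = 140
Option E: s[2]='e'->'j', delta=(10-5)*13^3 mod 509 = 296, hash=166+296 mod 509 = 462

Answer: B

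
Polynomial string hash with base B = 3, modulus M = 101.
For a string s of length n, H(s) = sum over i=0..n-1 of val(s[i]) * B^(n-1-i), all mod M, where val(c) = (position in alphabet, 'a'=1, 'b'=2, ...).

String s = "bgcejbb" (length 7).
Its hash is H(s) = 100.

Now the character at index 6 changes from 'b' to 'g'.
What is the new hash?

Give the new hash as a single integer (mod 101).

val('b') = 2, val('g') = 7
Position k = 6, exponent = n-1-k = 0
B^0 mod M = 3^0 mod 101 = 1
Delta = (7 - 2) * 1 mod 101 = 5
New hash = (100 + 5) mod 101 = 4

Answer: 4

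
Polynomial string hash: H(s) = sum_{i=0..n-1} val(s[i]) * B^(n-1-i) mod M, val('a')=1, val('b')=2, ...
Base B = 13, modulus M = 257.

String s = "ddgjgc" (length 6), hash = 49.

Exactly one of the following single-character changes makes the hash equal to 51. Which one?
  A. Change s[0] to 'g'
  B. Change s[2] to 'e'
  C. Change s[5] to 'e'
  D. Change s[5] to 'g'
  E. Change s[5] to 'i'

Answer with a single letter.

Option A: s[0]='d'->'g', delta=(7-4)*13^5 mod 257 = 41, hash=49+41 mod 257 = 90
Option B: s[2]='g'->'e', delta=(5-7)*13^3 mod 257 = 232, hash=49+232 mod 257 = 24
Option C: s[5]='c'->'e', delta=(5-3)*13^0 mod 257 = 2, hash=49+2 mod 257 = 51 <-- target
Option D: s[5]='c'->'g', delta=(7-3)*13^0 mod 257 = 4, hash=49+4 mod 257 = 53
Option E: s[5]='c'->'i', delta=(9-3)*13^0 mod 257 = 6, hash=49+6 mod 257 = 55

Answer: C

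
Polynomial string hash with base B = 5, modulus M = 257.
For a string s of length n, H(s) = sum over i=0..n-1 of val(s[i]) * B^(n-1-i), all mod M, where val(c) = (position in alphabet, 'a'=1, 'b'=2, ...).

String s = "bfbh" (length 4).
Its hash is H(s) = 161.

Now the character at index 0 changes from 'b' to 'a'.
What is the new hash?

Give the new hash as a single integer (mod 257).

Answer: 36

Derivation:
val('b') = 2, val('a') = 1
Position k = 0, exponent = n-1-k = 3
B^3 mod M = 5^3 mod 257 = 125
Delta = (1 - 2) * 125 mod 257 = 132
New hash = (161 + 132) mod 257 = 36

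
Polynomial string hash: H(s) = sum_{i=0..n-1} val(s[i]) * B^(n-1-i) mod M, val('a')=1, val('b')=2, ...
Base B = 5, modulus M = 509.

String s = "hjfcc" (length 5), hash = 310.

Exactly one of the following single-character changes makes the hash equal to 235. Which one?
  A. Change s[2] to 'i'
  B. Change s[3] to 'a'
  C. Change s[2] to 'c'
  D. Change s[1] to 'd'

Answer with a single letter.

Answer: C

Derivation:
Option A: s[2]='f'->'i', delta=(9-6)*5^2 mod 509 = 75, hash=310+75 mod 509 = 385
Option B: s[3]='c'->'a', delta=(1-3)*5^1 mod 509 = 499, hash=310+499 mod 509 = 300
Option C: s[2]='f'->'c', delta=(3-6)*5^2 mod 509 = 434, hash=310+434 mod 509 = 235 <-- target
Option D: s[1]='j'->'d', delta=(4-10)*5^3 mod 509 = 268, hash=310+268 mod 509 = 69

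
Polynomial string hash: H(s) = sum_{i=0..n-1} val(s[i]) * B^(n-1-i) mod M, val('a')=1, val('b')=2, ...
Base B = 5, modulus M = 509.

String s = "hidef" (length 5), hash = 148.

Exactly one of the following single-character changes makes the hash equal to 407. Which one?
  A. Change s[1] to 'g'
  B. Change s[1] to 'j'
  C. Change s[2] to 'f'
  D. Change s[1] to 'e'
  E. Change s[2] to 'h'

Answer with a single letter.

Answer: A

Derivation:
Option A: s[1]='i'->'g', delta=(7-9)*5^3 mod 509 = 259, hash=148+259 mod 509 = 407 <-- target
Option B: s[1]='i'->'j', delta=(10-9)*5^3 mod 509 = 125, hash=148+125 mod 509 = 273
Option C: s[2]='d'->'f', delta=(6-4)*5^2 mod 509 = 50, hash=148+50 mod 509 = 198
Option D: s[1]='i'->'e', delta=(5-9)*5^3 mod 509 = 9, hash=148+9 mod 509 = 157
Option E: s[2]='d'->'h', delta=(8-4)*5^2 mod 509 = 100, hash=148+100 mod 509 = 248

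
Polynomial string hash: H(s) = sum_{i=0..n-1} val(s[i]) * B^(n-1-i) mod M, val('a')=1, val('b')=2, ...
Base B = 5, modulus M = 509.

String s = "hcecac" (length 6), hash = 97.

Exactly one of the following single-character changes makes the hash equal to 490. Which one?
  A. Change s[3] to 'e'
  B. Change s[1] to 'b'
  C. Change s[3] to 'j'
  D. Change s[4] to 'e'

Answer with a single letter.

Option A: s[3]='c'->'e', delta=(5-3)*5^2 mod 509 = 50, hash=97+50 mod 509 = 147
Option B: s[1]='c'->'b', delta=(2-3)*5^4 mod 509 = 393, hash=97+393 mod 509 = 490 <-- target
Option C: s[3]='c'->'j', delta=(10-3)*5^2 mod 509 = 175, hash=97+175 mod 509 = 272
Option D: s[4]='a'->'e', delta=(5-1)*5^1 mod 509 = 20, hash=97+20 mod 509 = 117

Answer: B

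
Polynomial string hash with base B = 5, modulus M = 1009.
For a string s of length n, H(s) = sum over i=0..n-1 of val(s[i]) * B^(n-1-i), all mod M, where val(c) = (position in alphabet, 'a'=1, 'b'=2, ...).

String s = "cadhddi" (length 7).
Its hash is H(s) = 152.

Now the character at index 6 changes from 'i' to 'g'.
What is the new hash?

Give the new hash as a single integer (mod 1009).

Answer: 150

Derivation:
val('i') = 9, val('g') = 7
Position k = 6, exponent = n-1-k = 0
B^0 mod M = 5^0 mod 1009 = 1
Delta = (7 - 9) * 1 mod 1009 = 1007
New hash = (152 + 1007) mod 1009 = 150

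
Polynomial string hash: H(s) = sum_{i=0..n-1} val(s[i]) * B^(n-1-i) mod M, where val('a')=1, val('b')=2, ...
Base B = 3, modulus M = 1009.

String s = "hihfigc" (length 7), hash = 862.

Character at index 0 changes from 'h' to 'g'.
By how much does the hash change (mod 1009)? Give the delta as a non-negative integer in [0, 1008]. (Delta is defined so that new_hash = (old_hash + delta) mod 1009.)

Delta formula: (val(new) - val(old)) * B^(n-1-k) mod M
  val('g') - val('h') = 7 - 8 = -1
  B^(n-1-k) = 3^6 mod 1009 = 729
  Delta = -1 * 729 mod 1009 = 280

Answer: 280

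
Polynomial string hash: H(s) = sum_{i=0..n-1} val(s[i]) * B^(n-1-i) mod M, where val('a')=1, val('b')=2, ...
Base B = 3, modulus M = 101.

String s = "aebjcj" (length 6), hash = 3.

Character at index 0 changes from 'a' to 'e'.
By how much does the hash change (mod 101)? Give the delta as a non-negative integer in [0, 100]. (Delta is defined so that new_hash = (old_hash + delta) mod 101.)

Delta formula: (val(new) - val(old)) * B^(n-1-k) mod M
  val('e') - val('a') = 5 - 1 = 4
  B^(n-1-k) = 3^5 mod 101 = 41
  Delta = 4 * 41 mod 101 = 63

Answer: 63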